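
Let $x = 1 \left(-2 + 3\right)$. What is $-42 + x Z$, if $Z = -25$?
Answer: $-67$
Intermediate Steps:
$x = 1$ ($x = 1 \cdot 1 = 1$)
$-42 + x Z = -42 + 1 \left(-25\right) = -42 - 25 = -67$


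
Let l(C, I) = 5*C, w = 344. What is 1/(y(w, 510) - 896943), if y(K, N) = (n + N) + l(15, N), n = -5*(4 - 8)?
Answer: -1/896338 ≈ -1.1156e-6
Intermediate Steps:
n = 20 (n = -5*(-4) = 20)
y(K, N) = 95 + N (y(K, N) = (20 + N) + 5*15 = (20 + N) + 75 = 95 + N)
1/(y(w, 510) - 896943) = 1/((95 + 510) - 896943) = 1/(605 - 896943) = 1/(-896338) = -1/896338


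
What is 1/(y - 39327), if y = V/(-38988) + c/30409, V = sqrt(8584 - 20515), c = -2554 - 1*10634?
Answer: -18426402126738019093392/724663107736570621328061065 + 12017495823876*I*sqrt(11931)/724663107736570621328061065 ≈ -2.5428e-5 + 1.8114e-12*I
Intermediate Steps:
c = -13188 (c = -2554 - 10634 = -13188)
V = I*sqrt(11931) (V = sqrt(-11931) = I*sqrt(11931) ≈ 109.23*I)
y = -13188/30409 - I*sqrt(11931)/38988 (y = (I*sqrt(11931))/(-38988) - 13188/30409 = (I*sqrt(11931))*(-1/38988) - 13188*1/30409 = -I*sqrt(11931)/38988 - 13188/30409 = -13188/30409 - I*sqrt(11931)/38988 ≈ -0.43369 - 0.0028016*I)
1/(y - 39327) = 1/((-13188/30409 - I*sqrt(11931)/38988) - 39327) = 1/(-1195907931/30409 - I*sqrt(11931)/38988)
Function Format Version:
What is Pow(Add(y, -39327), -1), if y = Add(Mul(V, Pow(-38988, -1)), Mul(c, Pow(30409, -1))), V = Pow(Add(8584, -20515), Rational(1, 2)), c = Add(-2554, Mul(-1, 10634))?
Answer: Add(Rational(-18426402126738019093392, 724663107736570621328061065), Mul(Rational(12017495823876, 724663107736570621328061065), I, Pow(11931, Rational(1, 2)))) ≈ Add(-2.5428e-5, Mul(1.8114e-12, I))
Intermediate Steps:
c = -13188 (c = Add(-2554, -10634) = -13188)
V = Mul(I, Pow(11931, Rational(1, 2))) (V = Pow(-11931, Rational(1, 2)) = Mul(I, Pow(11931, Rational(1, 2))) ≈ Mul(109.23, I))
y = Add(Rational(-13188, 30409), Mul(Rational(-1, 38988), I, Pow(11931, Rational(1, 2)))) (y = Add(Mul(Mul(I, Pow(11931, Rational(1, 2))), Pow(-38988, -1)), Mul(-13188, Pow(30409, -1))) = Add(Mul(Mul(I, Pow(11931, Rational(1, 2))), Rational(-1, 38988)), Mul(-13188, Rational(1, 30409))) = Add(Mul(Rational(-1, 38988), I, Pow(11931, Rational(1, 2))), Rational(-13188, 30409)) = Add(Rational(-13188, 30409), Mul(Rational(-1, 38988), I, Pow(11931, Rational(1, 2)))) ≈ Add(-0.43369, Mul(-0.0028016, I)))
Pow(Add(y, -39327), -1) = Pow(Add(Add(Rational(-13188, 30409), Mul(Rational(-1, 38988), I, Pow(11931, Rational(1, 2)))), -39327), -1) = Pow(Add(Rational(-1195907931, 30409), Mul(Rational(-1, 38988), I, Pow(11931, Rational(1, 2)))), -1)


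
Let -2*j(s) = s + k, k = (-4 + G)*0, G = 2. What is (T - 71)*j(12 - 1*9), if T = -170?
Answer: 723/2 ≈ 361.50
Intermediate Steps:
k = 0 (k = (-4 + 2)*0 = -2*0 = 0)
j(s) = -s/2 (j(s) = -(s + 0)/2 = -s/2)
(T - 71)*j(12 - 1*9) = (-170 - 71)*(-(12 - 1*9)/2) = -(-241)*(12 - 9)/2 = -(-241)*3/2 = -241*(-3/2) = 723/2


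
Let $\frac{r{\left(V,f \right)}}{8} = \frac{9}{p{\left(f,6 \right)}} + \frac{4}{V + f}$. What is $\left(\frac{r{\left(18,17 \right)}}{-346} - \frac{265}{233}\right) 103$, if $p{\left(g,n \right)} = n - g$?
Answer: $- \frac{1791968559}{15518965} \approx -115.47$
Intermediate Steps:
$r{\left(V,f \right)} = \frac{32}{V + f} + \frac{72}{6 - f}$ ($r{\left(V,f \right)} = 8 \left(\frac{9}{6 - f} + \frac{4}{V + f}\right) = 8 \left(\frac{4}{V + f} + \frac{9}{6 - f}\right) = \frac{32}{V + f} + \frac{72}{6 - f}$)
$\left(\frac{r{\left(18,17 \right)}}{-346} - \frac{265}{233}\right) 103 = \left(\frac{8 \frac{1}{-6 + 17} \frac{1}{18 + 17} \left(-24 - 162 - 85\right)}{-346} - \frac{265}{233}\right) 103 = \left(\frac{8 \left(-24 - 162 - 85\right)}{11 \cdot 35} \left(- \frac{1}{346}\right) - \frac{265}{233}\right) 103 = \left(8 \cdot \frac{1}{11} \cdot \frac{1}{35} \left(-271\right) \left(- \frac{1}{346}\right) - \frac{265}{233}\right) 103 = \left(\left(- \frac{2168}{385}\right) \left(- \frac{1}{346}\right) - \frac{265}{233}\right) 103 = \left(\frac{1084}{66605} - \frac{265}{233}\right) 103 = \left(- \frac{17397753}{15518965}\right) 103 = - \frac{1791968559}{15518965}$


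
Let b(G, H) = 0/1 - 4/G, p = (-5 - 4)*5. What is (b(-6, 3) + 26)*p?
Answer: -1200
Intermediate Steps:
p = -45 (p = -9*5 = -45)
b(G, H) = -4/G (b(G, H) = 0*1 - 4/G = 0 - 4/G = -4/G)
(b(-6, 3) + 26)*p = (-4/(-6) + 26)*(-45) = (-4*(-⅙) + 26)*(-45) = (⅔ + 26)*(-45) = (80/3)*(-45) = -1200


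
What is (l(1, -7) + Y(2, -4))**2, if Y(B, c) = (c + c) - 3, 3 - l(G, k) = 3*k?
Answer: 169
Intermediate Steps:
l(G, k) = 3 - 3*k
Y(B, c) = -3 + 2*c (Y(B, c) = 2*c - 3 = -3 + 2*c)
(l(1, -7) + Y(2, -4))**2 = ((3 - 3*(-7)) + (-3 + 2*(-4)))**2 = ((3 + 21) + (-3 - 8))**2 = (24 - 11)**2 = 13**2 = 169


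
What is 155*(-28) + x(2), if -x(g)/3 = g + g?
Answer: -4352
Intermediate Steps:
x(g) = -6*g (x(g) = -3*(g + g) = -6*g)
155*(-28) + x(2) = 155*(-28) - 6*2 = -4340 - 12 = -4352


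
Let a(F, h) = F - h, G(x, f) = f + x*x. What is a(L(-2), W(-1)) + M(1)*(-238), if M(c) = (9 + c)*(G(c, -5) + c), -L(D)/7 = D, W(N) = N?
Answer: 7155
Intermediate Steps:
G(x, f) = f + x²
L(D) = -7*D
M(c) = (9 + c)*(-5 + c + c²) (M(c) = (9 + c)*((-5 + c²) + c) = (9 + c)*(-5 + c + c²))
a(L(-2), W(-1)) + M(1)*(-238) = (-7*(-2) - 1*(-1)) + (-45 + 1³ + 4*1 + 10*1²)*(-238) = (14 + 1) + (-45 + 1 + 4 + 10*1)*(-238) = 15 + (-45 + 1 + 4 + 10)*(-238) = 15 - 30*(-238) = 15 + 7140 = 7155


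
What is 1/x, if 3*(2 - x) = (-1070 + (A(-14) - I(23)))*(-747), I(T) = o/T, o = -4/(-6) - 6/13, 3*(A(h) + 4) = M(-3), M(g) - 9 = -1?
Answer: -299/79761904 ≈ -3.7487e-6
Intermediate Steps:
M(g) = 8 (M(g) = 9 - 1 = 8)
A(h) = -4/3 (A(h) = -4 + (⅓)*8 = -4 + 8/3 = -4/3)
o = 8/39 (o = -4*(-⅙) - 6*1/13 = ⅔ - 6/13 = 8/39 ≈ 0.20513)
I(T) = 8/(39*T)
x = -79761904/299 (x = 2 - (-1070 + (-4/3 - 8/(39*23)))*(-747)/3 = 2 - (-1070 + (-4/3 - 1*8/897))*(-747)/3 = 2 - (-1070 + (-4/3 - 8/897))*(-747)/3 = 2 - (-1070 - 1204/897)*(-747)/3 = 2 - (-960994)*(-747)/2691 = 2 - ⅓*239287506/299 = 2 - 79762502/299 = -79761904/299 ≈ -2.6676e+5)
1/x = 1/(-79761904/299) = -299/79761904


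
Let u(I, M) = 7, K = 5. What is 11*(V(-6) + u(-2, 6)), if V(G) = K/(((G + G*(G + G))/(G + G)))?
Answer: 67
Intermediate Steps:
V(G) = 10*G/(G + 2*G²) (V(G) = 5/(((G + G*(G + G))/(G + G))) = 5/(((G + G*(2*G))/((2*G)))) = 5/(((G + 2*G²)*(1/(2*G)))) = 5/(((G + 2*G²)/(2*G))) = 5*(2*G/(G + 2*G²)) = 10*G/(G + 2*G²))
11*(V(-6) + u(-2, 6)) = 11*(10/(1 + 2*(-6)) + 7) = 11*(10/(1 - 12) + 7) = 11*(10/(-11) + 7) = 11*(10*(-1/11) + 7) = 11*(-10/11 + 7) = 11*(67/11) = 67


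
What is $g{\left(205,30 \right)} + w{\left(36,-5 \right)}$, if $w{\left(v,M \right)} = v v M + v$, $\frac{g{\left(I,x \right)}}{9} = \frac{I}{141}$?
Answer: $- \frac{302253}{47} \approx -6430.9$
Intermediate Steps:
$g{\left(I,x \right)} = \frac{3 I}{47}$ ($g{\left(I,x \right)} = 9 \frac{I}{141} = \frac{3 I}{47}$)
$w{\left(v,M \right)} = v + M v^{2}$ ($w{\left(v,M \right)} = v^{2} M + v = M v^{2} + v = v + M v^{2}$)
$g{\left(205,30 \right)} + w{\left(36,-5 \right)} = \frac{3}{47} \cdot 205 + 36 \left(1 - 180\right) = \frac{615}{47} + 36 \left(1 - 180\right) = \frac{615}{47} + 36 \left(-179\right) = \frac{615}{47} - 6444 = - \frac{302253}{47}$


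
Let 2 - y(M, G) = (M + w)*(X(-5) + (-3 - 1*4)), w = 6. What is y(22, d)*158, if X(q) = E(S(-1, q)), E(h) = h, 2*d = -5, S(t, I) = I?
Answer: 53404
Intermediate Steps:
d = -5/2 (d = (½)*(-5) = -5/2 ≈ -2.5000)
X(q) = q
y(M, G) = 74 + 12*M (y(M, G) = 2 - (M + 6)*(-5 + (-3 - 1*4)) = 2 - (6 + M)*(-5 + (-3 - 4)) = 2 - (6 + M)*(-5 - 7) = 2 - (6 + M)*(-12) = 2 - (-72 - 12*M) = 2 + (72 + 12*M) = 74 + 12*M)
y(22, d)*158 = (74 + 12*22)*158 = (74 + 264)*158 = 338*158 = 53404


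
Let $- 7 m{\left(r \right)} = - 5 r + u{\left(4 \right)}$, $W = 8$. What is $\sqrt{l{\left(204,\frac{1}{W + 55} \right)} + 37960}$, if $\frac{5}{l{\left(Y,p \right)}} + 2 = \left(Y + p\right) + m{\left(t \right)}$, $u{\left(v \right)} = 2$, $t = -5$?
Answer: $\frac{\sqrt{1479019912555}}{6242} \approx 194.83$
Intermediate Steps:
$m{\left(r \right)} = - \frac{2}{7} + \frac{5 r}{7}$ ($m{\left(r \right)} = - \frac{- 5 r + 2}{7} = - \frac{2 - 5 r}{7} = - \frac{2}{7} + \frac{5 r}{7}$)
$l{\left(Y,p \right)} = \frac{5}{- \frac{41}{7} + Y + p}$ ($l{\left(Y,p \right)} = \frac{5}{-2 + \left(\left(Y + p\right) + \left(- \frac{2}{7} + \frac{5}{7} \left(-5\right)\right)\right)} = \frac{5}{-2 - \left(\frac{27}{7} - Y - p\right)} = \frac{5}{-2 + \left(- \frac{27}{7} + Y + p\right)} = \frac{5}{- \frac{41}{7} + Y + p}$)
$\sqrt{l{\left(204,\frac{1}{W + 55} \right)} + 37960} = \sqrt{\frac{35}{-41 + 7 \cdot 204 + \frac{7}{8 + 55}} + 37960} = \sqrt{\frac{35}{-41 + 1428 + \frac{7}{63}} + 37960} = \sqrt{\frac{35}{-41 + 1428 + 7 \cdot \frac{1}{63}} + 37960} = \sqrt{\frac{35}{-41 + 1428 + \frac{1}{9}} + 37960} = \sqrt{\frac{35}{\frac{12484}{9}} + 37960} = \sqrt{35 \cdot \frac{9}{12484} + 37960} = \sqrt{\frac{315}{12484} + 37960} = \sqrt{\frac{473892955}{12484}} = \frac{\sqrt{1479019912555}}{6242}$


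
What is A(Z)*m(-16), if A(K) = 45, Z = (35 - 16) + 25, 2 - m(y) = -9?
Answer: 495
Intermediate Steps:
m(y) = 11 (m(y) = 2 - 1*(-9) = 2 + 9 = 11)
Z = 44 (Z = 19 + 25 = 44)
A(Z)*m(-16) = 45*11 = 495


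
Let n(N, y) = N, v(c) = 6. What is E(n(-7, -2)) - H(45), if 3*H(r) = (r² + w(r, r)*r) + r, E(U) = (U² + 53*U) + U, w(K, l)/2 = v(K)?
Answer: -1199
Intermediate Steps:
w(K, l) = 12 (w(K, l) = 2*6 = 12)
E(U) = U² + 54*U
H(r) = r²/3 + 13*r/3 (H(r) = ((r² + 12*r) + r)/3 = (r² + 13*r)/3 = r²/3 + 13*r/3)
E(n(-7, -2)) - H(45) = -7*(54 - 7) - 45*(13 + 45)/3 = -7*47 - 45*58/3 = -329 - 1*870 = -329 - 870 = -1199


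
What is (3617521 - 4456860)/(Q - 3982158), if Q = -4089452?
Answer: 839339/8071610 ≈ 0.10399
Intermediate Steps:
(3617521 - 4456860)/(Q - 3982158) = (3617521 - 4456860)/(-4089452 - 3982158) = -839339/(-8071610) = -839339*(-1/8071610) = 839339/8071610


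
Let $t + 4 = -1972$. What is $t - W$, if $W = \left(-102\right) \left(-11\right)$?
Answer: $-3098$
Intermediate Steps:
$t = -1976$ ($t = -4 - 1972 = -1976$)
$W = 1122$
$t - W = -1976 - 1122 = -3098$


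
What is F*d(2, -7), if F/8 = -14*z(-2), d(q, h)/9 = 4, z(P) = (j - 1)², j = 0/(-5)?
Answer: -4032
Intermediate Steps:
j = 0 (j = 0*(-⅕) = 0)
z(P) = 1 (z(P) = (0 - 1)² = (-1)² = 1)
d(q, h) = 36 (d(q, h) = 9*4 = 36)
F = -112 (F = 8*(-14*1) = 8*(-14) = -112)
F*d(2, -7) = -112*36 = -4032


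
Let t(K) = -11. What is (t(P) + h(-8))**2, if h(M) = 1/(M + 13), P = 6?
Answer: 2916/25 ≈ 116.64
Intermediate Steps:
h(M) = 1/(13 + M)
(t(P) + h(-8))**2 = (-11 + 1/(13 - 8))**2 = (-11 + 1/5)**2 = (-54/5)**2 = 2916/25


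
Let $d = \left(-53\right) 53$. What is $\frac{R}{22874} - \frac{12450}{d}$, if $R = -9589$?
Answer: $\frac{257845799}{64253066} \approx 4.013$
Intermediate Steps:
$d = -2809$
$\frac{R}{22874} - \frac{12450}{d} = - \frac{9589}{22874} - \frac{12450}{-2809} = \left(-9589\right) \frac{1}{22874} - - \frac{12450}{2809} = - \frac{9589}{22874} + \frac{12450}{2809} = \frac{257845799}{64253066}$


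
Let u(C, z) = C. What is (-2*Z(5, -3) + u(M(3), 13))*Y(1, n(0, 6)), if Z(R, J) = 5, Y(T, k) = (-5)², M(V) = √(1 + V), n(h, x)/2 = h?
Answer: -200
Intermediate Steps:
n(h, x) = 2*h
Y(T, k) = 25
(-2*Z(5, -3) + u(M(3), 13))*Y(1, n(0, 6)) = (-2*5 + √(1 + 3))*25 = (-10 + √4)*25 = (-10 + 2)*25 = -8*25 = -200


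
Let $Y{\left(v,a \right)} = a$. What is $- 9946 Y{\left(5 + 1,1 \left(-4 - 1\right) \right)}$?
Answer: $49730$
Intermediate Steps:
$- 9946 Y{\left(5 + 1,1 \left(-4 - 1\right) \right)} = - 9946 \cdot 1 \left(-4 - 1\right) = - 9946 \cdot 1 \left(-5\right) = \left(-9946\right) \left(-5\right) = 49730$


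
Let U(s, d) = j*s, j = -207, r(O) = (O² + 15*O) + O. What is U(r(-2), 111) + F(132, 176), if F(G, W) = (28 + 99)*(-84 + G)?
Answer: 11892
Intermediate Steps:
F(G, W) = -10668 + 127*G (F(G, W) = 127*(-84 + G) = -10668 + 127*G)
r(O) = O² + 16*O
U(s, d) = -207*s
U(r(-2), 111) + F(132, 176) = -(-414)*(16 - 2) + (-10668 + 127*132) = -(-414)*14 + (-10668 + 16764) = -207*(-28) + 6096 = 5796 + 6096 = 11892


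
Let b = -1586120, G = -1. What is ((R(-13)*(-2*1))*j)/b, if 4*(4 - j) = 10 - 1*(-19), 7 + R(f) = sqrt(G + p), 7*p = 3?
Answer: 91/3172240 - 13*I*sqrt(7)/11102840 ≈ 2.8686e-5 - 3.0978e-6*I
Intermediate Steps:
p = 3/7 (p = (1/7)*3 = 3/7 ≈ 0.42857)
R(f) = -7 + 2*I*sqrt(7)/7 (R(f) = -7 + sqrt(-1 + 3/7) = -7 + sqrt(-4/7) = -7 + 2*I*sqrt(7)/7)
j = -13/4 (j = 4 - (10 - 1*(-19))/4 = 4 - (10 + 19)/4 = 4 - 1/4*29 = 4 - 29/4 = -13/4 ≈ -3.2500)
((R(-13)*(-2*1))*j)/b = (((-7 + 2*I*sqrt(7)/7)*(-2*1))*(-13/4))/(-1586120) = (((-7 + 2*I*sqrt(7)/7)*(-2))*(-13/4))*(-1/1586120) = ((14 - 4*I*sqrt(7)/7)*(-13/4))*(-1/1586120) = (-91/2 + 13*I*sqrt(7)/7)*(-1/1586120) = 91/3172240 - 13*I*sqrt(7)/11102840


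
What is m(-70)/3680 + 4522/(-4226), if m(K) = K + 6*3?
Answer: -2107589/1943960 ≈ -1.0842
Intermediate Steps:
m(K) = 18 + K (m(K) = K + 18 = 18 + K)
m(-70)/3680 + 4522/(-4226) = (18 - 70)/3680 + 4522/(-4226) = -52*1/3680 + 4522*(-1/4226) = -13/920 - 2261/2113 = -2107589/1943960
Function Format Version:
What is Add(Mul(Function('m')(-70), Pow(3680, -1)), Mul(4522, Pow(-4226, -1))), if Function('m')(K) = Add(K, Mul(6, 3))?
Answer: Rational(-2107589, 1943960) ≈ -1.0842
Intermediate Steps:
Function('m')(K) = Add(18, K) (Function('m')(K) = Add(K, 18) = Add(18, K))
Add(Mul(Function('m')(-70), Pow(3680, -1)), Mul(4522, Pow(-4226, -1))) = Add(Mul(Add(18, -70), Pow(3680, -1)), Mul(4522, Pow(-4226, -1))) = Add(Mul(-52, Rational(1, 3680)), Mul(4522, Rational(-1, 4226))) = Add(Rational(-13, 920), Rational(-2261, 2113)) = Rational(-2107589, 1943960)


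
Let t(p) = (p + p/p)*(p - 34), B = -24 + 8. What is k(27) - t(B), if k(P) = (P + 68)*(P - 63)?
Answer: -4170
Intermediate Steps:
k(P) = (-63 + P)*(68 + P) (k(P) = (68 + P)*(-63 + P) = (-63 + P)*(68 + P))
B = -16
t(p) = (1 + p)*(-34 + p) (t(p) = (p + 1)*(-34 + p) = (1 + p)*(-34 + p))
k(27) - t(B) = (-4284 + 27² + 5*27) - (-34 + (-16)² - 33*(-16)) = (-4284 + 729 + 135) - (-34 + 256 + 528) = -3420 - 1*750 = -3420 - 750 = -4170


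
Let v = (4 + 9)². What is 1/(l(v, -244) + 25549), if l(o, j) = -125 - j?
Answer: 1/25668 ≈ 3.8959e-5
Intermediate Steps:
v = 169 (v = 13² = 169)
1/(l(v, -244) + 25549) = 1/((-125 - 1*(-244)) + 25549) = 1/((-125 + 244) + 25549) = 1/(119 + 25549) = 1/25668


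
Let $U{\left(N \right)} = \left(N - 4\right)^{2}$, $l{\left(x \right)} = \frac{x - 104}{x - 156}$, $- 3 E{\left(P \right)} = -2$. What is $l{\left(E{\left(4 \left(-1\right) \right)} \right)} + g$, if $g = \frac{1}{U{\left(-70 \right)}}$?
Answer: $\frac{849013}{1275908} \approx 0.66542$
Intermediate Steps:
$E{\left(P \right)} = \frac{2}{3}$ ($E{\left(P \right)} = \left(- \frac{1}{3}\right) \left(-2\right) = \frac{2}{3}$)
$l{\left(x \right)} = \frac{-104 + x}{-156 + x}$
$U{\left(N \right)} = \left(-4 + N\right)^{2}$
$g = \frac{1}{5476}$ ($g = \frac{1}{\left(-4 - 70\right)^{2}} = \frac{1}{\left(-74\right)^{2}} = \frac{1}{5476} \approx 0.00018262$)
$l{\left(E{\left(4 \left(-1\right) \right)} \right)} + g = \frac{-104 + \frac{2}{3}}{-156 + \frac{2}{3}} + \frac{1}{5476} = \frac{1}{- \frac{466}{3}} \left(- \frac{310}{3}\right) + \frac{1}{5476} = \left(- \frac{3}{466}\right) \left(- \frac{310}{3}\right) + \frac{1}{5476} = \frac{155}{233} + \frac{1}{5476} = \frac{849013}{1275908}$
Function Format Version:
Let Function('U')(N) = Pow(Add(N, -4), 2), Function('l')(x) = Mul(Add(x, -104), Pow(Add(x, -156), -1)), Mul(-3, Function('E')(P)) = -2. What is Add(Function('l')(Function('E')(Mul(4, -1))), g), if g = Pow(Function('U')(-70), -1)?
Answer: Rational(849013, 1275908) ≈ 0.66542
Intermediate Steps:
Function('E')(P) = Rational(2, 3) (Function('E')(P) = Mul(Rational(-1, 3), -2) = Rational(2, 3))
Function('l')(x) = Mul(Pow(Add(-156, x), -1), Add(-104, x)) (Function('l')(x) = Mul(Add(-104, x), Pow(Add(-156, x), -1)) = Mul(Pow(Add(-156, x), -1), Add(-104, x)))
Function('U')(N) = Pow(Add(-4, N), 2)
g = Rational(1, 5476) (g = Pow(Pow(Add(-4, -70), 2), -1) = Pow(Pow(-74, 2), -1) = Pow(5476, -1) = Rational(1, 5476) ≈ 0.00018262)
Add(Function('l')(Function('E')(Mul(4, -1))), g) = Add(Mul(Pow(Add(-156, Rational(2, 3)), -1), Add(-104, Rational(2, 3))), Rational(1, 5476)) = Add(Mul(Pow(Rational(-466, 3), -1), Rational(-310, 3)), Rational(1, 5476)) = Add(Mul(Rational(-3, 466), Rational(-310, 3)), Rational(1, 5476)) = Add(Rational(155, 233), Rational(1, 5476)) = Rational(849013, 1275908)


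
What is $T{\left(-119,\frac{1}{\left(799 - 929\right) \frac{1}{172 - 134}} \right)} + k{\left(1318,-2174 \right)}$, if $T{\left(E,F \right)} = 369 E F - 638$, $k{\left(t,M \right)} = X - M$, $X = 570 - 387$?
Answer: $\frac{946044}{65} \approx 14555.0$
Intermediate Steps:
$X = 183$
$k{\left(t,M \right)} = 183 - M$
$T{\left(E,F \right)} = -638 + 369 E F$ ($T{\left(E,F \right)} = 369 E F - 638 = -638 + 369 E F$)
$T{\left(-119,\frac{1}{\left(799 - 929\right) \frac{1}{172 - 134}} \right)} + k{\left(1318,-2174 \right)} = \left(-638 + 369 \left(-119\right) \frac{1}{\left(799 - 929\right) \frac{1}{172 - 134}}\right) + \left(183 - -2174\right) = \left(-638 + 369 \left(-119\right) \frac{1}{\left(-130\right) \frac{1}{38}}\right) + \left(183 + 2174\right) = \left(-638 + 369 \left(-119\right) \frac{1}{\left(-130\right) \frac{1}{38}}\right) + 2357 = \left(-638 + 369 \left(-119\right) \frac{1}{- \frac{65}{19}}\right) + 2357 = \left(-638 + 369 \left(-119\right) \left(- \frac{19}{65}\right)\right) + 2357 = \left(-638 + \frac{834309}{65}\right) + 2357 = \frac{792839}{65} + 2357 = \frac{946044}{65}$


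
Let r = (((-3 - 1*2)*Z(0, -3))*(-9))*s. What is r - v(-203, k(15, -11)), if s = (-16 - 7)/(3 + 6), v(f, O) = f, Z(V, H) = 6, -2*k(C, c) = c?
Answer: -487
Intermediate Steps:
k(C, c) = -c/2
s = -23/9 ≈ -2.5556
r = -690 (r = (((-3 - 1*2)*6)*(-9))*(-23/9) = (((-3 - 2)*6)*(-9))*(-23/9) = (-5*6*(-9))*(-23/9) = -30*(-9)*(-23/9) = 270*(-23/9) = -690)
r - v(-203, k(15, -11)) = -690 - 1*(-203) = -690 + 203 = -487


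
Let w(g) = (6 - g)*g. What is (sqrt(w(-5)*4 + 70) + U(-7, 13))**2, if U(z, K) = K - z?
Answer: 250 + 200*I*sqrt(6) ≈ 250.0 + 489.9*I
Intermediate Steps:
w(g) = g*(6 - g)
(sqrt(w(-5)*4 + 70) + U(-7, 13))**2 = (sqrt(-5*(6 - 1*(-5))*4 + 70) + (13 - 1*(-7)))**2 = (sqrt(-5*(6 + 5)*4 + 70) + (13 + 7))**2 = (sqrt(-5*11*4 + 70) + 20)**2 = (sqrt(-55*4 + 70) + 20)**2 = (sqrt(-220 + 70) + 20)**2 = (sqrt(-150) + 20)**2 = (5*I*sqrt(6) + 20)**2 = (20 + 5*I*sqrt(6))**2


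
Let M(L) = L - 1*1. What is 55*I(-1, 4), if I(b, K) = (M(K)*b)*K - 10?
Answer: -1210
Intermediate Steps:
M(L) = -1 + L (M(L) = L - 1 = -1 + L)
I(b, K) = -10 + K*b*(-1 + K) (I(b, K) = ((-1 + K)*b)*K - 10 = (b*(-1 + K))*K - 10 = K*b*(-1 + K) - 10 = -10 + K*b*(-1 + K))
55*I(-1, 4) = 55*(-10 + 4*(-1)*(-1 + 4)) = 55*(-10 + 4*(-1)*3) = 55*(-10 - 12) = 55*(-22) = -1210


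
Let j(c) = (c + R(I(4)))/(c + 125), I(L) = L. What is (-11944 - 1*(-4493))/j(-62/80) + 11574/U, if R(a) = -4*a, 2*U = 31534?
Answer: 583765473727/10579657 ≈ 55178.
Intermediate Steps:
U = 15767 (U = (½)*31534 = 15767)
j(c) = (-16 + c)/(125 + c) (j(c) = (c - 4*4)/(c + 125) = (c - 16)/(125 + c) = (-16 + c)/(125 + c))
(-11944 - 1*(-4493))/j(-62/80) + 11574/U = (-11944 - 1*(-4493))/(((-16 - 62/80)/(125 - 62/80))) + 11574/15767 = (-11944 + 4493)/(((-16 - 62*1/80)/(125 - 62*1/80))) + 11574*(1/15767) = -7451*(125 - 31/40)/(-16 - 31/40) + 11574/15767 = -7451/(-671/40/(4969/40)) + 11574/15767 = -7451/((40/4969)*(-671/40)) + 11574/15767 = -7451/(-671/4969) + 11574/15767 = -7451*(-4969/671) + 11574/15767 = 37024019/671 + 11574/15767 = 583765473727/10579657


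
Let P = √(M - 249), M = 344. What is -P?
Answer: -√95 ≈ -9.7468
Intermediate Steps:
P = √95 (P = √(344 - 249) = √95 ≈ 9.7468)
-P = -√95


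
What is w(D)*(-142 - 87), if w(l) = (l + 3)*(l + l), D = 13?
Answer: -95264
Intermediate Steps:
w(l) = 2*l*(3 + l) (w(l) = (3 + l)*(2*l) = 2*l*(3 + l))
w(D)*(-142 - 87) = (2*13*(3 + 13))*(-142 - 87) = (2*13*16)*(-229) = 416*(-229) = -95264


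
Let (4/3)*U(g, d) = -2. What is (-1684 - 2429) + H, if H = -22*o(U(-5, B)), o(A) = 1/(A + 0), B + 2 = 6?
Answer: -12295/3 ≈ -4098.3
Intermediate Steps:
B = 4 (B = -2 + 6 = 4)
U(g, d) = -3/2 (U(g, d) = (3/4)*(-2) = -3/2)
o(A) = 1/A
H = 44/3 (H = -22/(-3/2) = -22*(-2/3) = 44/3 ≈ 14.667)
(-1684 - 2429) + H = (-1684 - 2429) + 44/3 = -4113 + 44/3 = -12295/3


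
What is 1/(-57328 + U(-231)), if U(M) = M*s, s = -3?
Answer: -1/56635 ≈ -1.7657e-5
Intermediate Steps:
U(M) = -3*M (U(M) = M*(-3) = -3*M)
1/(-57328 + U(-231)) = 1/(-57328 - 3*(-231)) = 1/(-57328 + 693) = 1/(-56635) = -1/56635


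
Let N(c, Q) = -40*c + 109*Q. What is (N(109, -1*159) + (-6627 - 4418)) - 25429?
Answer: -58165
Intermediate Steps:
(N(109, -1*159) + (-6627 - 4418)) - 25429 = ((-40*109 + 109*(-1*159)) + (-6627 - 4418)) - 25429 = ((-4360 + 109*(-159)) - 11045) - 25429 = ((-4360 - 17331) - 11045) - 25429 = (-21691 - 11045) - 25429 = -32736 - 25429 = -58165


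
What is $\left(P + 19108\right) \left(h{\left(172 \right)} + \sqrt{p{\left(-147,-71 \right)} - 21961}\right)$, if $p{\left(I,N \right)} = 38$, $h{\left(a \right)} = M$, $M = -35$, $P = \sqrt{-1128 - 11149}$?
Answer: $- \left(35 - i \sqrt{21923}\right) \left(19108 + i \sqrt{12277}\right) \approx -6.8519 \cdot 10^{5} + 2.8253 \cdot 10^{6} i$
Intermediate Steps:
$P = i \sqrt{12277}$ ($P = \sqrt{-12277} = i \sqrt{12277} \approx 110.8 i$)
$h{\left(a \right)} = -35$
$\left(P + 19108\right) \left(h{\left(172 \right)} + \sqrt{p{\left(-147,-71 \right)} - 21961}\right) = \left(i \sqrt{12277} + 19108\right) \left(-35 + \sqrt{38 - 21961}\right) = \left(19108 + i \sqrt{12277}\right) \left(-35 + \sqrt{-21923}\right) = \left(19108 + i \sqrt{12277}\right) \left(-35 + i \sqrt{21923}\right) = \left(-35 + i \sqrt{21923}\right) \left(19108 + i \sqrt{12277}\right)$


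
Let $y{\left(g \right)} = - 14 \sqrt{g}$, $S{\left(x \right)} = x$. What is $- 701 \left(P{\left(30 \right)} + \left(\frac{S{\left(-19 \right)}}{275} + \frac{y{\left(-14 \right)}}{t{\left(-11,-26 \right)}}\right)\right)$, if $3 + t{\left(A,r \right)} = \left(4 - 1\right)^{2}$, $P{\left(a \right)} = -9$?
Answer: $\frac{1748294}{275} + \frac{4907 i \sqrt{14}}{3} \approx 6357.4 + 6120.1 i$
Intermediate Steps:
$t{\left(A,r \right)} = 6$ ($t{\left(A,r \right)} = -3 + \left(4 - 1\right)^{2} = -3 + 3^{2} = -3 + 9 = 6$)
$- 701 \left(P{\left(30 \right)} + \left(\frac{S{\left(-19 \right)}}{275} + \frac{y{\left(-14 \right)}}{t{\left(-11,-26 \right)}}\right)\right) = - 701 \left(-9 + \left(- \frac{19}{275} + \frac{\left(-14\right) \sqrt{-14}}{6}\right)\right) = - 701 \left(-9 + \left(\left(-19\right) \frac{1}{275} + - 14 i \sqrt{14} \cdot \frac{1}{6}\right)\right) = - 701 \left(-9 - \left(\frac{19}{275} - - 14 i \sqrt{14} \cdot \frac{1}{6}\right)\right) = - 701 \left(-9 - \left(\frac{19}{275} + \frac{7 i \sqrt{14}}{3}\right)\right) = - 701 \left(- \frac{2494}{275} - \frac{7 i \sqrt{14}}{3}\right) = \frac{1748294}{275} + \frac{4907 i \sqrt{14}}{3}$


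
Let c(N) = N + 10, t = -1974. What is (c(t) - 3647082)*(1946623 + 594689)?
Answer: -9273364388352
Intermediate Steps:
c(N) = 10 + N
(c(t) - 3647082)*(1946623 + 594689) = ((10 - 1974) - 3647082)*(1946623 + 594689) = (-1964 - 3647082)*2541312 = -3649046*2541312 = -9273364388352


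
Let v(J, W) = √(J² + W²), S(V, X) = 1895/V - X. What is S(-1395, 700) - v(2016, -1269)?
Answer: -195679/279 - 9*√70057 ≈ -3083.5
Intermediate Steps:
S(V, X) = -X + 1895/V
S(-1395, 700) - v(2016, -1269) = (-1*700 + 1895/(-1395)) - √(2016² + (-1269)²) = (-700 + 1895*(-1/1395)) - √(4064256 + 1610361) = (-700 - 379/279) - √5674617 = -195679/279 - 9*√70057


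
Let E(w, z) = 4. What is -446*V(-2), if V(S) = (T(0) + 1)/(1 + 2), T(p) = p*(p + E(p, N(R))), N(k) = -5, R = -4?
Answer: -446/3 ≈ -148.67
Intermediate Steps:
T(p) = p*(4 + p) (T(p) = p*(p + 4) = p*(4 + p))
V(S) = 1/3 (V(S) = (0*(4 + 0) + 1)/(1 + 2) = (0*4 + 1)/3 = (0 + 1)*(1/3) = 1*(1/3) = 1/3)
-446*V(-2) = -446*1/3 = -446/3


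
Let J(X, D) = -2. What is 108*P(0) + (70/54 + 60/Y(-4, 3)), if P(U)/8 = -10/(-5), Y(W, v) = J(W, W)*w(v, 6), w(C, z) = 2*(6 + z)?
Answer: 186629/108 ≈ 1728.0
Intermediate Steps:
w(C, z) = 12 + 2*z
Y(W, v) = -48 (Y(W, v) = -2*(12 + 2*6) = -2*(12 + 12) = -2*24 = -48)
P(U) = 16 (P(U) = 8*(-10/(-5)) = 8*(-10*(-1/5)) = 8*2 = 16)
108*P(0) + (70/54 + 60/Y(-4, 3)) = 108*16 + (70/54 + 60/(-48)) = 1728 + (70*(1/54) + 60*(-1/48)) = 1728 + (35/27 - 5/4) = 1728 + 5/108 = 186629/108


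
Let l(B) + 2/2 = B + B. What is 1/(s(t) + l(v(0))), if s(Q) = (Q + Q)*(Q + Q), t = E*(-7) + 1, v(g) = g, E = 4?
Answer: 1/2915 ≈ 0.00034305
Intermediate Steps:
t = -27 (t = 4*(-7) + 1 = -28 + 1 = -27)
s(Q) = 4*Q² (s(Q) = (2*Q)*(2*Q) = 4*Q²)
l(B) = -1 + 2*B (l(B) = -1 + (B + B) = -1 + 2*B)
1/(s(t) + l(v(0))) = 1/(4*(-27)² + (-1 + 2*0)) = 1/(4*729 + (-1 + 0)) = 1/(2916 - 1) = 1/2915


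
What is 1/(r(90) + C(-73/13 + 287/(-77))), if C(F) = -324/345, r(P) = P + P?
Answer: 115/20592 ≈ 0.0055847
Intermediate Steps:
r(P) = 2*P
C(F) = -108/115 (C(F) = -324*1/345 = -108/115)
1/(r(90) + C(-73/13 + 287/(-77))) = 1/(2*90 - 108/115) = 1/(180 - 108/115) = 1/(20592/115) = 115/20592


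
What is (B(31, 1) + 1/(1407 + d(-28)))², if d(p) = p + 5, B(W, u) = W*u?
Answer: 1840839025/1915456 ≈ 961.04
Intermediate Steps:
d(p) = 5 + p
(B(31, 1) + 1/(1407 + d(-28)))² = (31*1 + 1/(1407 + (5 - 28)))² = (31 + 1/(1407 - 23))² = (31 + 1/1384)² = (42905/1384)² = 1840839025/1915456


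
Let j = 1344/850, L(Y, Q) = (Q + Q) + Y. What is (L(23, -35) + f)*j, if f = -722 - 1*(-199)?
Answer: -76608/85 ≈ -901.27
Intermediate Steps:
L(Y, Q) = Y + 2*Q (L(Y, Q) = 2*Q + Y = Y + 2*Q)
f = -523 (f = -722 + 199 = -523)
j = 672/425 (j = 1344*(1/850) = 672/425 ≈ 1.5812)
(L(23, -35) + f)*j = ((23 + 2*(-35)) - 523)*(672/425) = ((23 - 70) - 523)*(672/425) = (-47 - 523)*(672/425) = -570*672/425 = -76608/85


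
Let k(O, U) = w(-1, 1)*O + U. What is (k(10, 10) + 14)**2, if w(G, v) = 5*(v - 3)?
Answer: 5776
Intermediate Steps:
w(G, v) = -15 + 5*v (w(G, v) = 5*(-3 + v) = -15 + 5*v)
k(O, U) = U - 10*O (k(O, U) = (-15 + 5*1)*O + U = (-15 + 5)*O + U = -10*O + U = U - 10*O)
(k(10, 10) + 14)**2 = ((10 - 10*10) + 14)**2 = ((10 - 100) + 14)**2 = (-90 + 14)**2 = (-76)**2 = 5776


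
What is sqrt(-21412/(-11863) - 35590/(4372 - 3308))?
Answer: I*sqrt(315099665668879)/3155558 ≈ 5.6253*I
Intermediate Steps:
sqrt(-21412/(-11863) - 35590/(4372 - 3308)) = sqrt(-21412*(-1/11863) - 35590/1064) = sqrt(21412/11863 - 35590*1/1064) = sqrt(21412/11863 - 17795/532) = sqrt(-199710901/6311116) = I*sqrt(315099665668879)/3155558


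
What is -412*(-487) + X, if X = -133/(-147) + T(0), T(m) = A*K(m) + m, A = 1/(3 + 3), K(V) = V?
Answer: 4213543/21 ≈ 2.0065e+5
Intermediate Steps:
A = 1/6 ≈ 0.16667
T(m) = 7*m/6 (T(m) = m/6 + m = 7*m/6)
X = 19/21 (X = -133/(-147) + (7/6)*0 = -133*(-1/147) + 0 = 19/21 + 0 = 19/21 ≈ 0.90476)
-412*(-487) + X = -412*(-487) + 19/21 = 200644 + 19/21 = 4213543/21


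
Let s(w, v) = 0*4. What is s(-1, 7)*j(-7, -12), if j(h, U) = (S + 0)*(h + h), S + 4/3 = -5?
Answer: 0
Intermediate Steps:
S = -19/3 (S = -4/3 - 5 = -19/3 ≈ -6.3333)
s(w, v) = 0
j(h, U) = -38*h/3 (j(h, U) = (-19/3 + 0)*(h + h) = -38*h/3)
s(-1, 7)*j(-7, -12) = 0*(-38/3*(-7)) = 0*(266/3) = 0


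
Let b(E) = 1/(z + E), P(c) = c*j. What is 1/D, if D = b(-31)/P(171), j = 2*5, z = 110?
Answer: 135090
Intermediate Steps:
j = 10
P(c) = 10*c (P(c) = c*10 = 10*c)
b(E) = 1/(110 + E)
D = 1/135090 (D = 1/((110 - 31)*((10*171))) = 1/(79*1710) = (1/79)*(1/1710) = 1/135090 ≈ 7.4025e-6)
1/D = 1/(1/135090) = 135090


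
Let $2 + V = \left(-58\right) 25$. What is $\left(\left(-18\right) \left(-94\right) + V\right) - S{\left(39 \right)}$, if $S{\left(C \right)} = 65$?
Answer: $175$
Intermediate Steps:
$V = -1452$ ($V = -2 - 1450 = -1452$)
$\left(\left(-18\right) \left(-94\right) + V\right) - S{\left(39 \right)} = \left(\left(-18\right) \left(-94\right) - 1452\right) - 65 = \left(1692 - 1452\right) - 65 = 240 - 65 = 175$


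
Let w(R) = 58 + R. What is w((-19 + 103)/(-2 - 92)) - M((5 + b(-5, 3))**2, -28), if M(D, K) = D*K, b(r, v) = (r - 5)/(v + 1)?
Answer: 10909/47 ≈ 232.11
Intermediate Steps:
b(r, v) = (-5 + r)/(1 + v)
w((-19 + 103)/(-2 - 92)) - M((5 + b(-5, 3))**2, -28) = (58 + (-19 + 103)/(-2 - 92)) - (5 + (-5 - 5)/(1 + 3))**2*(-28) = (58 + 84/(-94)) - (5 - 10/4)**2*(-28) = (58 + 84*(-1/94)) - (5 + (1/4)*(-10))**2*(-28) = (58 - 42/47) - (5 - 5/2)**2*(-28) = 2684/47 - (5/2)**2*(-28) = 2684/47 - 25*(-28)/4 = 2684/47 - 1*(-175) = 2684/47 + 175 = 10909/47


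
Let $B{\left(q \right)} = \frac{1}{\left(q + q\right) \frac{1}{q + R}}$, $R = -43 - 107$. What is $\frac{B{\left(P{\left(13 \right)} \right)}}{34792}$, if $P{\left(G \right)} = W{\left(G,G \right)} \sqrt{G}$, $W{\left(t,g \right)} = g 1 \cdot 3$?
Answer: $\frac{1}{69584} - \frac{25 \sqrt{13}}{5879848} \approx -9.59 \cdot 10^{-7}$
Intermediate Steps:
$W{\left(t,g \right)} = 3 g$ ($W{\left(t,g \right)} = g 3 = 3 g$)
$P{\left(G \right)} = 3 G^{\frac{3}{2}}$ ($P{\left(G \right)} = 3 G \sqrt{G} = 3 G^{\frac{3}{2}}$)
$R = -150$ ($R = -43 - 107 = -150$)
$B{\left(q \right)} = \frac{-150 + q}{2 q}$ ($B{\left(q \right)} = \frac{1}{\left(q + q\right) \frac{1}{q - 150}} = \frac{1}{2 q \frac{1}{-150 + q}} = \frac{-150 + q}{2 q}$)
$\frac{B{\left(P{\left(13 \right)} \right)}}{34792} = \frac{\frac{1}{2} \frac{1}{3 \cdot 13^{\frac{3}{2}}} \left(-150 + 3 \cdot 13^{\frac{3}{2}}\right)}{34792} = \frac{-150 + 3 \cdot 13 \sqrt{13}}{2 \cdot 3 \cdot 13 \sqrt{13}} \cdot \frac{1}{34792} = \frac{-150 + 39 \sqrt{13}}{2 \cdot 39 \sqrt{13}} \cdot \frac{1}{34792} = \frac{\frac{\sqrt{13}}{507} \left(-150 + 39 \sqrt{13}\right)}{2} \cdot \frac{1}{34792} = \frac{\sqrt{13} \left(-150 + 39 \sqrt{13}\right)}{1014} \cdot \frac{1}{34792} = \frac{\sqrt{13} \left(-150 + 39 \sqrt{13}\right)}{35279088}$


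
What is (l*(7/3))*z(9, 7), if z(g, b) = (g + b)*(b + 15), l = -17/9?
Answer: -41888/27 ≈ -1551.4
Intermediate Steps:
l = -17/9 (l = -17*⅑ = -17/9 ≈ -1.8889)
z(g, b) = (15 + b)*(b + g) (z(g, b) = (b + g)*(15 + b) = (15 + b)*(b + g))
(l*(7/3))*z(9, 7) = (-119/(9*3))*(7² + 15*7 + 15*9 + 7*9) = (-119/(9*3))*(49 + 105 + 135 + 63) = -17/9*7/3*352 = -119/27*352 = -41888/27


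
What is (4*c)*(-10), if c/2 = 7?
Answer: -560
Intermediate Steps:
c = 14 (c = 2*7 = 14)
(4*c)*(-10) = (4*14)*(-10) = 56*(-10) = -560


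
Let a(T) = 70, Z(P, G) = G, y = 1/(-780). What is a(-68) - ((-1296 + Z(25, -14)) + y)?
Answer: 1076401/780 ≈ 1380.0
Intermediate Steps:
y = -1/780 ≈ -0.0012821
a(-68) - ((-1296 + Z(25, -14)) + y) = 70 - ((-1296 - 14) - 1/780) = 70 - (-1310 - 1/780) = 70 - 1*(-1021801/780) = 70 + 1021801/780 = 1076401/780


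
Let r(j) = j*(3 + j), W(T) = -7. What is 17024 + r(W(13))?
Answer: 17052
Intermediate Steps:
17024 + r(W(13)) = 17024 - 7*(3 - 7) = 17024 - 7*(-4) = 17024 + 28 = 17052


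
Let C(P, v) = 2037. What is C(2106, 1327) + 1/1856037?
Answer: 3780747370/1856037 ≈ 2037.0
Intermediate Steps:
C(2106, 1327) + 1/1856037 = 2037 + 1/1856037 = 3780747370/1856037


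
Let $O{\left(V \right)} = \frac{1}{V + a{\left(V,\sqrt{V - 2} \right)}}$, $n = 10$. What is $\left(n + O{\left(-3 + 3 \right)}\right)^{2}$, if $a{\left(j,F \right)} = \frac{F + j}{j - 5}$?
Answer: $\frac{175}{2} + 50 i \sqrt{2} \approx 87.5 + 70.711 i$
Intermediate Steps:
$a{\left(j,F \right)} = \frac{F + j}{-5 + j}$
$O{\left(V \right)} = \frac{1}{V + \frac{V + \sqrt{-2 + V}}{-5 + V}}$ ($O{\left(V \right)} = \frac{1}{V + \frac{\sqrt{V - 2} + V}{-5 + V}} = \frac{1}{V + \frac{\sqrt{-2 + V} + V}{-5 + V}} = \frac{1}{V + \frac{V + \sqrt{-2 + V}}{-5 + V}}$)
$\left(n + O{\left(-3 + 3 \right)}\right)^{2} = \left(10 + \frac{-5 + \left(-3 + 3\right)}{\left(-3 + 3\right) + \sqrt{-2 + \left(-3 + 3\right)} + \left(-3 + 3\right) \left(-5 + \left(-3 + 3\right)\right)}\right)^{2} = \left(10 + \frac{-5 + 0}{0 + \sqrt{-2 + 0} + 0 \left(-5 + 0\right)}\right)^{2} = \left(10 + \frac{1}{0 + \sqrt{-2} + 0 \left(-5\right)} \left(-5\right)\right)^{2} = \left(10 + \frac{1}{0 + i \sqrt{2} + 0} \left(-5\right)\right)^{2} = \left(10 + \frac{1}{i \sqrt{2}} \left(-5\right)\right)^{2} = \left(10 + - \frac{i \sqrt{2}}{2} \left(-5\right)\right)^{2} = \left(10 + \frac{5 i \sqrt{2}}{2}\right)^{2}$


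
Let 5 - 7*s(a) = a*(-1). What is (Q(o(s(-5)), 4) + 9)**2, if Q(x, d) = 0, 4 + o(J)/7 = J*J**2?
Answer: 81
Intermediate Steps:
s(a) = 5/7 + a/7 (s(a) = 5/7 - a*(-1)/7 = 5/7 - (-1)*a/7 = 5/7 + a/7)
o(J) = -28 + 7*J**3 (o(J) = -28 + 7*(J*J**2) = -28 + 7*J**3)
(Q(o(s(-5)), 4) + 9)**2 = (0 + 9)**2 = 9**2 = 81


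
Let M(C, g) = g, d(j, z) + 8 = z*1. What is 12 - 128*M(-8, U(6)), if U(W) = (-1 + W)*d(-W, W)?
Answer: 1292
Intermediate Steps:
d(j, z) = -8 + z (d(j, z) = -8 + z*1 = -8 + z)
U(W) = (-1 + W)*(-8 + W)
12 - 128*M(-8, U(6)) = 12 - 128*(-1 + 6)*(-8 + 6) = 12 - 640*(-2) = 12 - 128*(-10) = 12 + 1280 = 1292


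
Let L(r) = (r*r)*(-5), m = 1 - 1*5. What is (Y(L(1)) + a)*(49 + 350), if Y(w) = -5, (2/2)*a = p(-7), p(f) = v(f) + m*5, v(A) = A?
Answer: -12768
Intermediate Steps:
m = -4 (m = 1 - 5 = -4)
p(f) = -20 + f (p(f) = f - 4*5 = f - 20 = -20 + f)
L(r) = -5*r**2 (L(r) = r**2*(-5) = -5*r**2)
a = -27 (a = -20 - 7 = -27)
(Y(L(1)) + a)*(49 + 350) = (-5 - 27)*(49 + 350) = -32*399 = -12768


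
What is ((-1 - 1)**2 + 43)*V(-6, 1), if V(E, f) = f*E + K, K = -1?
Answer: -329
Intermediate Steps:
V(E, f) = -1 + E*f (V(E, f) = f*E - 1 = E*f - 1 = -1 + E*f)
((-1 - 1)**2 + 43)*V(-6, 1) = ((-1 - 1)**2 + 43)*(-1 - 6*1) = ((-2)**2 + 43)*(-1 - 6) = (4 + 43)*(-7) = 47*(-7) = -329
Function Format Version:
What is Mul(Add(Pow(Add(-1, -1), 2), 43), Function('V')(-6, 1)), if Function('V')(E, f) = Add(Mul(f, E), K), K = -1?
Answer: -329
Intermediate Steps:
Function('V')(E, f) = Add(-1, Mul(E, f)) (Function('V')(E, f) = Add(Mul(f, E), -1) = Add(Mul(E, f), -1) = Add(-1, Mul(E, f)))
Mul(Add(Pow(Add(-1, -1), 2), 43), Function('V')(-6, 1)) = Mul(Add(Pow(Add(-1, -1), 2), 43), Add(-1, Mul(-6, 1))) = Mul(Add(Pow(-2, 2), 43), Add(-1, -6)) = Mul(Add(4, 43), -7) = Mul(47, -7) = -329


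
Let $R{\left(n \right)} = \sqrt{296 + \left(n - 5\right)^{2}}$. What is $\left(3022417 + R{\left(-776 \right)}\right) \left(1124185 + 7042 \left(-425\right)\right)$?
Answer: $-5647884863305 - 1868665 \sqrt{610257} \approx -5.6493 \cdot 10^{12}$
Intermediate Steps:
$R{\left(n \right)} = \sqrt{296 + \left(-5 + n\right)^{2}}$
$\left(3022417 + R{\left(-776 \right)}\right) \left(1124185 + 7042 \left(-425\right)\right) = \left(3022417 + \sqrt{296 + \left(-5 - 776\right)^{2}}\right) \left(1124185 + 7042 \left(-425\right)\right) = \left(3022417 + \sqrt{296 + \left(-781\right)^{2}}\right) \left(1124185 - 2992850\right) = \left(3022417 + \sqrt{296 + 609961}\right) \left(-1868665\right) = \left(3022417 + \sqrt{610257}\right) \left(-1868665\right) = -5647884863305 - 1868665 \sqrt{610257}$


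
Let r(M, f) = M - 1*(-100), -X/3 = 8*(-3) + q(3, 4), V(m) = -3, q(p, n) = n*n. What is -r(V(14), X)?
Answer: -97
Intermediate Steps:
q(p, n) = n²
X = 24 (X = -3*(8*(-3) + 4²) = -3*(-24 + 16) = -3*(-8) = 24)
r(M, f) = 100 + M (r(M, f) = M + 100 = 100 + M)
-r(V(14), X) = -(100 - 3) = -1*97 = -97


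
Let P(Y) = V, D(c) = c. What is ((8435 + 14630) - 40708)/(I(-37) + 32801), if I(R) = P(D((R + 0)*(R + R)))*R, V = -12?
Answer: -17643/33245 ≈ -0.53070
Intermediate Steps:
P(Y) = -12
I(R) = -12*R
((8435 + 14630) - 40708)/(I(-37) + 32801) = ((8435 + 14630) - 40708)/(-12*(-37) + 32801) = (23065 - 40708)/(444 + 32801) = -17643/33245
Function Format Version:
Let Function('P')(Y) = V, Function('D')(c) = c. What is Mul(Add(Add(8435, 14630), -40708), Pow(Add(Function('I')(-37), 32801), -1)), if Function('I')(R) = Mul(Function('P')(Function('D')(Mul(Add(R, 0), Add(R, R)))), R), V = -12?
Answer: Rational(-17643, 33245) ≈ -0.53070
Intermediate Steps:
Function('P')(Y) = -12
Function('I')(R) = Mul(-12, R)
Mul(Add(Add(8435, 14630), -40708), Pow(Add(Function('I')(-37), 32801), -1)) = Mul(Add(Add(8435, 14630), -40708), Pow(Add(Mul(-12, -37), 32801), -1)) = Mul(Add(23065, -40708), Pow(Add(444, 32801), -1)) = Mul(-17643, Pow(33245, -1)) = Mul(-17643, Rational(1, 33245)) = Rational(-17643, 33245)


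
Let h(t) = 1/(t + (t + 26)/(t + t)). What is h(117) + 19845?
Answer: 42011883/2117 ≈ 19845.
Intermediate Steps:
h(t) = 1/(t + (26 + t)/(2*t)) (h(t) = 1/(t + (26 + t)/((2*t))) = 1/(t + (26 + t)*(1/(2*t))) = 1/(t + (26 + t)/(2*t)))
h(117) + 19845 = 2*117/(26 + 117 + 2*117²) + 19845 = 2*117/(26 + 117 + 2*13689) + 19845 = 2*117/(26 + 117 + 27378) + 19845 = 2*117/27521 + 19845 = 2*117*(1/27521) + 19845 = 18/2117 + 19845 = 42011883/2117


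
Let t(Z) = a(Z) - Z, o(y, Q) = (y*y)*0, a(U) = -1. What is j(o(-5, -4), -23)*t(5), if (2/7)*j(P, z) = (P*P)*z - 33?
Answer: 693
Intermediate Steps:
o(y, Q) = 0 (o(y, Q) = y²*0 = 0)
t(Z) = -1 - Z
j(P, z) = -231/2 + 7*z*P²/2 (j(P, z) = 7*((P*P)*z - 33)/2 = 7*(P²*z - 33)/2 = 7*(z*P² - 33)/2 = 7*(-33 + z*P²)/2 = -231/2 + 7*z*P²/2)
j(o(-5, -4), -23)*t(5) = (-231/2 + (7/2)*(-23)*0²)*(-1 - 1*5) = (-231/2 + (7/2)*(-23)*0)*(-1 - 5) = (-231/2 + 0)*(-6) = -231/2*(-6) = 693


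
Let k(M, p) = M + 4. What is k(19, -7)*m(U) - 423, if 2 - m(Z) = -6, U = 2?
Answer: -239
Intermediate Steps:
m(Z) = 8 (m(Z) = 2 - 1*(-6) = 2 + 6 = 8)
k(M, p) = 4 + M
k(19, -7)*m(U) - 423 = (4 + 19)*8 - 423 = 23*8 - 423 = 184 - 423 = -239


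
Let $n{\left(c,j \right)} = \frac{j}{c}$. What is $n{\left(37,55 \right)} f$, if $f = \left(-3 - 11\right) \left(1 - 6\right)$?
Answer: $\frac{3850}{37} \approx 104.05$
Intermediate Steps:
$f = 70$ ($f = \left(-14\right) \left(-5\right) = 70$)
$n{\left(37,55 \right)} f = \frac{55}{37} \cdot 70 = \frac{3850}{37}$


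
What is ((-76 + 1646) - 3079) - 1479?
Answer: -2988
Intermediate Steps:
((-76 + 1646) - 3079) - 1479 = (1570 - 3079) - 1479 = -1509 - 1479 = -2988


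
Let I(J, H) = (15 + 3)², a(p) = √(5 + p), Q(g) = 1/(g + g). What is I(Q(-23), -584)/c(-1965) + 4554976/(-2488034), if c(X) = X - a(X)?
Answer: 4*(-7971208*√10 + 1219581357*I)/(1244017*(-1965*I + 14*√10)) ≈ -1.9956 + 0.003713*I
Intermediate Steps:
Q(g) = 1/(2*g)
I(J, H) = 324 (I(J, H) = 18² = 324)
c(X) = X - √(5 + X)
I(Q(-23), -584)/c(-1965) + 4554976/(-2488034) = 324/(-1965 - √(5 - 1965)) + 4554976/(-2488034) = 324/(-1965 - √(-1960)) + 4554976*(-1/2488034) = 324/(-1965 - 14*I*√10) - 2277488/1244017 = -2277488/1244017 + 324/(-1965 - 14*I*√10)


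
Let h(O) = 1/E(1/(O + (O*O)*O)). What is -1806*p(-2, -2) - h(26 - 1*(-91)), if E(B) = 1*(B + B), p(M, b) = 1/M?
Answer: -799962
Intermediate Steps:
E(B) = 2*B (E(B) = 1*(2*B) = 2*B)
h(O) = O/2 + O³/2 (h(O) = 1/(2/(O + (O*O)*O)) = 1/(2/(O + O²*O)) = 1/(2/(O + O³)) = O/2 + O³/2)
-1806*p(-2, -2) - h(26 - 1*(-91)) = -1806/(-2) - (26 - 1*(-91))*(1 + (26 - 1*(-91))²)/2 = -1806*(-½) - (26 + 91)*(1 + (26 + 91)²)/2 = 903 - 117*(1 + 117²)/2 = 903 - 117*(1 + 13689)/2 = 903 - 117*13690/2 = 903 - 1*800865 = 903 - 800865 = -799962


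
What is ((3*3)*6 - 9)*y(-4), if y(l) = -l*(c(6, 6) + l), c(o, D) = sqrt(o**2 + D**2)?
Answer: -720 + 1080*sqrt(2) ≈ 807.35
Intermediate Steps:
c(o, D) = sqrt(D**2 + o**2)
y(l) = -l*(l + 6*sqrt(2)) (y(l) = -l*(sqrt(6**2 + 6**2) + l) = -l*(sqrt(36 + 36) + l) = -l*(sqrt(72) + l) = -l*(6*sqrt(2) + l) = -l*(l + 6*sqrt(2)))
((3*3)*6 - 9)*y(-4) = ((3*3)*6 - 9)*(-1*(-4)*(-4 + 6*sqrt(2))) = (9*6 - 9)*(-16 + 24*sqrt(2)) = (54 - 9)*(-16 + 24*sqrt(2)) = 45*(-16 + 24*sqrt(2)) = -720 + 1080*sqrt(2)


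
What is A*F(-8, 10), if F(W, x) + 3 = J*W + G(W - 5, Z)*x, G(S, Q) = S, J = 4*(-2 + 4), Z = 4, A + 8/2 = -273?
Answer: 54569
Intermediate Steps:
A = -277 (A = -4 - 273 = -277)
J = 8 (J = 4*2 = 8)
F(W, x) = -3 + 8*W + x*(-5 + W) (F(W, x) = -3 + (8*W + (W - 5)*x) = -3 + (8*W + (-5 + W)*x) = -3 + (8*W + x*(-5 + W)) = -3 + 8*W + x*(-5 + W))
A*F(-8, 10) = -277*(-3 + 8*(-8) + 10*(-5 - 8)) = -277*(-3 - 64 + 10*(-13)) = -277*(-3 - 64 - 130) = -277*(-197) = 54569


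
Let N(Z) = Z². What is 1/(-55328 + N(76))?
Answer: -1/49552 ≈ -2.0181e-5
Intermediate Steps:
1/(-55328 + N(76)) = 1/(-55328 + 76²) = 1/(-55328 + 5776) = 1/(-49552) = -1/49552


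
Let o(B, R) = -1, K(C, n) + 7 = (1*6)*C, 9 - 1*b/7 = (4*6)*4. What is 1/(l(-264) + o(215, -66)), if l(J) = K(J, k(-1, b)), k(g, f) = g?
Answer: -1/1592 ≈ -0.00062814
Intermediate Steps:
b = -609 (b = 63 - 7*4*6*4 = 63 - 168*4 = 63 - 7*96 = 63 - 672 = -609)
K(C, n) = -7 + 6*C (K(C, n) = -7 + (1*6)*C = -7 + 6*C)
l(J) = -7 + 6*J
1/(l(-264) + o(215, -66)) = 1/((-7 + 6*(-264)) - 1) = 1/((-7 - 1584) - 1) = 1/(-1591 - 1) = 1/(-1592) = -1/1592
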